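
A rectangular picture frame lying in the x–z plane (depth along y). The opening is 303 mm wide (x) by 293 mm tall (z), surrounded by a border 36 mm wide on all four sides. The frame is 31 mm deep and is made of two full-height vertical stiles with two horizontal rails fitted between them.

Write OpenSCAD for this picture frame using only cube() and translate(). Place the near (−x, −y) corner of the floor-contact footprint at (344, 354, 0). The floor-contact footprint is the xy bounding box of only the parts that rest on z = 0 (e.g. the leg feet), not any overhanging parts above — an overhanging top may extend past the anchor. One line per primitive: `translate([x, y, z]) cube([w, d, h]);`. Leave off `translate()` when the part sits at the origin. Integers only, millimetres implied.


translate([344, 354, 0]) cube([36, 31, 365]);
translate([683, 354, 0]) cube([36, 31, 365]);
translate([380, 354, 0]) cube([303, 31, 36]);
translate([380, 354, 329]) cube([303, 31, 36]);


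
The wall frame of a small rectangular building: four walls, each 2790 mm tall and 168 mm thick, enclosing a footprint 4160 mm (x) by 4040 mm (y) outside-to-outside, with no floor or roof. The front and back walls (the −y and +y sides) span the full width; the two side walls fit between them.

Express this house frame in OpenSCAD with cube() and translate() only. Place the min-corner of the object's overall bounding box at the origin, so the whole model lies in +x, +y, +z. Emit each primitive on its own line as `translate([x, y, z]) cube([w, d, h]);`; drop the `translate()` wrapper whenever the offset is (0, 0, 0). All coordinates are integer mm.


cube([4160, 168, 2790]);
translate([0, 3872, 0]) cube([4160, 168, 2790]);
translate([0, 168, 0]) cube([168, 3704, 2790]);
translate([3992, 168, 0]) cube([168, 3704, 2790]);


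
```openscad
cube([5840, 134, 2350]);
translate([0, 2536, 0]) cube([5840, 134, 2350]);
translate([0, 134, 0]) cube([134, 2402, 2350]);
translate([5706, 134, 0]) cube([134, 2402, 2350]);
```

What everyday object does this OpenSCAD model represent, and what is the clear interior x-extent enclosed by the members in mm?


A house (or room) frame. The interior width is 5572 mm.

Four 2350 mm walls enclosing a rectangle with no floor or roof — a room or house frame. Outside width is 5840 mm and wall thickness is 134 mm, so the interior width is 5840 − 2 × 134 = 5572 mm.


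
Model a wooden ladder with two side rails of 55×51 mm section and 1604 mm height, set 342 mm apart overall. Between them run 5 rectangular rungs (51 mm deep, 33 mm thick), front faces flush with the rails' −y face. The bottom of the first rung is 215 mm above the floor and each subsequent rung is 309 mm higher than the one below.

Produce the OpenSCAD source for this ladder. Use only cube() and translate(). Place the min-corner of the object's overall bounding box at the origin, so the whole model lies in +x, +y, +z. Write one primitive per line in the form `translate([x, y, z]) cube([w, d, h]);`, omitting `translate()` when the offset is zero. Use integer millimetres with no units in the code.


cube([55, 51, 1604]);
translate([287, 0, 0]) cube([55, 51, 1604]);
translate([55, 0, 215]) cube([232, 51, 33]);
translate([55, 0, 524]) cube([232, 51, 33]);
translate([55, 0, 833]) cube([232, 51, 33]);
translate([55, 0, 1142]) cube([232, 51, 33]);
translate([55, 0, 1451]) cube([232, 51, 33]);


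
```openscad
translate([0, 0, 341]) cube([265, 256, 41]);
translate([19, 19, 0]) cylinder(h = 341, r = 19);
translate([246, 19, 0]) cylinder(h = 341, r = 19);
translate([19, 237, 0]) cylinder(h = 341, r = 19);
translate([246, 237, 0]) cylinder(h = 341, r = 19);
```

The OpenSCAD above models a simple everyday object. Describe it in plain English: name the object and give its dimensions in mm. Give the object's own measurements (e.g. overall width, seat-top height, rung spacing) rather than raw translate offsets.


A simple wooden stool: a rectangular seat 265 mm (x) by 256 mm (y), 41 mm thick, top face at z = 382 mm, on four round legs, each 38 mm in diameter. The legs rest on z = 0, each leg's axis is inset half a diameter from the nearest pair of seat edges (so the leg's bounding box is flush with the corner).


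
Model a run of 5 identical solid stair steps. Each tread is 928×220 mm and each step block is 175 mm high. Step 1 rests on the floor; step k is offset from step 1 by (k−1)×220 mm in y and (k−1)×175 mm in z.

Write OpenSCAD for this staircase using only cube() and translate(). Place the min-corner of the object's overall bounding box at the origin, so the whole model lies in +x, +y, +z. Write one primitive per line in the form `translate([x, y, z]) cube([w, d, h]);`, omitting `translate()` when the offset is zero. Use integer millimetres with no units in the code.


cube([928, 220, 175]);
translate([0, 220, 175]) cube([928, 220, 175]);
translate([0, 440, 350]) cube([928, 220, 175]);
translate([0, 660, 525]) cube([928, 220, 175]);
translate([0, 880, 700]) cube([928, 220, 175]);


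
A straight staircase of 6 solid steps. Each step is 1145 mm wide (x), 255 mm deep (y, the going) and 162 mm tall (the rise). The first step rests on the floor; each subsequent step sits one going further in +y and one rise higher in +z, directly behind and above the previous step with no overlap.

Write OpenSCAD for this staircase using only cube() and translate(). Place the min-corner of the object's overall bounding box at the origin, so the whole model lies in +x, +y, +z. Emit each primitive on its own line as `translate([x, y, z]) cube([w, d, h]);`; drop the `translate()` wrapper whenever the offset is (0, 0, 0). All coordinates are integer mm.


cube([1145, 255, 162]);
translate([0, 255, 162]) cube([1145, 255, 162]);
translate([0, 510, 324]) cube([1145, 255, 162]);
translate([0, 765, 486]) cube([1145, 255, 162]);
translate([0, 1020, 648]) cube([1145, 255, 162]);
translate([0, 1275, 810]) cube([1145, 255, 162]);


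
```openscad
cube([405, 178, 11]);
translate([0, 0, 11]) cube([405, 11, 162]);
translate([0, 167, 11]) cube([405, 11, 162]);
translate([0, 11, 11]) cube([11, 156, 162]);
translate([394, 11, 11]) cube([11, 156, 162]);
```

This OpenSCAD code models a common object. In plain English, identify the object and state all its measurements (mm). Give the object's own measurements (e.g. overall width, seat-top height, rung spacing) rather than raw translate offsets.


An open-topped rectangular box: outside dimensions 405×178×173 mm, with a uniform wall and base thickness of 11 mm. The base is a full 405×178 slab on the floor; four walls sit on top of the base. The front and back walls (the −y and +y sides) span the full width; the two side walls fit between them.


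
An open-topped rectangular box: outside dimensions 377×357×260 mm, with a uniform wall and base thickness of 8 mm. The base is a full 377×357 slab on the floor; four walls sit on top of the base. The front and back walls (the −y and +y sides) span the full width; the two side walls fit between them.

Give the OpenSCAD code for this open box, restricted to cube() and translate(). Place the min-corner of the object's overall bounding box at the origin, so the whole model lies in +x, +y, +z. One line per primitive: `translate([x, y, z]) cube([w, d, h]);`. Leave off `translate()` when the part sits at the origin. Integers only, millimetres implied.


cube([377, 357, 8]);
translate([0, 0, 8]) cube([377, 8, 252]);
translate([0, 349, 8]) cube([377, 8, 252]);
translate([0, 8, 8]) cube([8, 341, 252]);
translate([369, 8, 8]) cube([8, 341, 252]);


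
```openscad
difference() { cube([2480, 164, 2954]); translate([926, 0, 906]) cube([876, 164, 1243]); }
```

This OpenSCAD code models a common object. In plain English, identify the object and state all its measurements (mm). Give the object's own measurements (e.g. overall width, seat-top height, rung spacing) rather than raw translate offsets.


A wall 2480 mm long (x), 164 mm thick (y), 2954 mm tall, with a rectangular window opening cut through it. The opening is 876 mm wide and 1243 mm tall; its sill is at z = 906 mm and its near (−x) edge is 926 mm from the wall's −x end. The opening passes through the full wall thickness.


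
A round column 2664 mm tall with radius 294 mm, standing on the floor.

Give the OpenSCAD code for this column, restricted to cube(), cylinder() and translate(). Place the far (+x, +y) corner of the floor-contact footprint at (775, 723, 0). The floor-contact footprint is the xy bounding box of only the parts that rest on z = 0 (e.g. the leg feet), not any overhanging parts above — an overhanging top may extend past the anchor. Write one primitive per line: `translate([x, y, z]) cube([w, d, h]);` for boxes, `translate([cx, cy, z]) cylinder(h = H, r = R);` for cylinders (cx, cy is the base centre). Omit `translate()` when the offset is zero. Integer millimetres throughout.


translate([481, 429, 0]) cylinder(h = 2664, r = 294);


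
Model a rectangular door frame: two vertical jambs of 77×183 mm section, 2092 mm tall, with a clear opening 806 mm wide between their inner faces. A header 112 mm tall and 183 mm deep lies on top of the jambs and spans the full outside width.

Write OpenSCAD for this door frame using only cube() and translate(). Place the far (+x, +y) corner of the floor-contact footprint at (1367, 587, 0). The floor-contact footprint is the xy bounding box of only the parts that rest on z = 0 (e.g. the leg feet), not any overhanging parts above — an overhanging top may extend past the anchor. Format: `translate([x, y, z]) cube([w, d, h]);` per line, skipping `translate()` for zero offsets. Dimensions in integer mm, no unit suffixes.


translate([407, 404, 0]) cube([77, 183, 2092]);
translate([1290, 404, 0]) cube([77, 183, 2092]);
translate([407, 404, 2092]) cube([960, 183, 112]);


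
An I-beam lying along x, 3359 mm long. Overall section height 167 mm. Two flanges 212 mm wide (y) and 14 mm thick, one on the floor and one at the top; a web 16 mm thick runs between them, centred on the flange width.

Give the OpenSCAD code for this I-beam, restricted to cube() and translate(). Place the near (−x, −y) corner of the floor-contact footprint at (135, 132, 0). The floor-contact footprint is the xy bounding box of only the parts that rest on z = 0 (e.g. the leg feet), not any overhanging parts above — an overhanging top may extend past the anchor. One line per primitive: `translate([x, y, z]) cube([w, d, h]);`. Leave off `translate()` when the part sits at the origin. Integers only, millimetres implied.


translate([135, 132, 0]) cube([3359, 212, 14]);
translate([135, 230, 14]) cube([3359, 16, 139]);
translate([135, 132, 153]) cube([3359, 212, 14]);


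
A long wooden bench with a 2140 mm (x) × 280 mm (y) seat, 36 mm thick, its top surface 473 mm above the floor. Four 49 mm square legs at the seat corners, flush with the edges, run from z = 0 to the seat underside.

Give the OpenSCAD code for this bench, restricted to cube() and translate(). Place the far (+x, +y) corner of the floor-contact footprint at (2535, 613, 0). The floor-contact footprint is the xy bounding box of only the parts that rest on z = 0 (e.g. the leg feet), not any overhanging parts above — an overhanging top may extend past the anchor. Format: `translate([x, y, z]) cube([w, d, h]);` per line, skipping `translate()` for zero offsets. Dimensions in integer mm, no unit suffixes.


translate([395, 333, 437]) cube([2140, 280, 36]);
translate([395, 333, 0]) cube([49, 49, 437]);
translate([395, 564, 0]) cube([49, 49, 437]);
translate([2486, 333, 0]) cube([49, 49, 437]);
translate([2486, 564, 0]) cube([49, 49, 437]);


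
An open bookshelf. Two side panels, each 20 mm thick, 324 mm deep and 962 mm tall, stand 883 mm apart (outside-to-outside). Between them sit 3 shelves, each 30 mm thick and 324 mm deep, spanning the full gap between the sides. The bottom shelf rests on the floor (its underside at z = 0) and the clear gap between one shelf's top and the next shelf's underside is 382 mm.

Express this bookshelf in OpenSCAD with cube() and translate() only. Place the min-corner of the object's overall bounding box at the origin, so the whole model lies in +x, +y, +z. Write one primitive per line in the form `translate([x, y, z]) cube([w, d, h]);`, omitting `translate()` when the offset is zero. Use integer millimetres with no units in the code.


cube([20, 324, 962]);
translate([863, 0, 0]) cube([20, 324, 962]);
translate([20, 0, 0]) cube([843, 324, 30]);
translate([20, 0, 412]) cube([843, 324, 30]);
translate([20, 0, 824]) cube([843, 324, 30]);


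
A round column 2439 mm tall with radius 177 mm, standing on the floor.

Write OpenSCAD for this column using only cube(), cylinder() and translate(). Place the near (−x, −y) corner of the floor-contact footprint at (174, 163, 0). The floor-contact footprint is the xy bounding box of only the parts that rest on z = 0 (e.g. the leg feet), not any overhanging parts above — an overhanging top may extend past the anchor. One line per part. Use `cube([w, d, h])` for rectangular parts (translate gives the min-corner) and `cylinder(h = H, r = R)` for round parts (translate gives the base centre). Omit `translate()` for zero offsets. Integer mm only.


translate([351, 340, 0]) cylinder(h = 2439, r = 177);


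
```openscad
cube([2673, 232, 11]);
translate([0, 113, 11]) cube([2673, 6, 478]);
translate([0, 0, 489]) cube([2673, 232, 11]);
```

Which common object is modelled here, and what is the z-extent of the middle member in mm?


An I-beam. The web height is 478 mm.

Two wide flanges with a thin centred web — an I-beam. Overall 500 mm minus two 11 mm flanges gives a web of 500 − 2·11 = 478 mm.


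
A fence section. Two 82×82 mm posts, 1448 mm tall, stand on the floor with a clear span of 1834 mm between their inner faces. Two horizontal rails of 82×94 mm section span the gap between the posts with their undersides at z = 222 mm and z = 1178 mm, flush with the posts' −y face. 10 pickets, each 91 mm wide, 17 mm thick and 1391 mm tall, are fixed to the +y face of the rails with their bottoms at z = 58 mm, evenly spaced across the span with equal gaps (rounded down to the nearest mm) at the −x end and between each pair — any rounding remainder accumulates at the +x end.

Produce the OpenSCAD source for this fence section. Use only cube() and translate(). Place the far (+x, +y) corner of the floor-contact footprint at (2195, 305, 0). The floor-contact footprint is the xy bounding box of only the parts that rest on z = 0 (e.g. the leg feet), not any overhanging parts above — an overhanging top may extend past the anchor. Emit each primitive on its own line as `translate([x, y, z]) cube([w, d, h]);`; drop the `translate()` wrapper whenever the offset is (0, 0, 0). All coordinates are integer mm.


translate([197, 223, 0]) cube([82, 82, 1448]);
translate([2113, 223, 0]) cube([82, 82, 1448]);
translate([279, 223, 222]) cube([1834, 82, 94]);
translate([279, 223, 1178]) cube([1834, 82, 94]);
translate([363, 305, 58]) cube([91, 17, 1391]);
translate([538, 305, 58]) cube([91, 17, 1391]);
translate([713, 305, 58]) cube([91, 17, 1391]);
translate([888, 305, 58]) cube([91, 17, 1391]);
translate([1063, 305, 58]) cube([91, 17, 1391]);
translate([1238, 305, 58]) cube([91, 17, 1391]);
translate([1413, 305, 58]) cube([91, 17, 1391]);
translate([1588, 305, 58]) cube([91, 17, 1391]);
translate([1763, 305, 58]) cube([91, 17, 1391]);
translate([1938, 305, 58]) cube([91, 17, 1391]);


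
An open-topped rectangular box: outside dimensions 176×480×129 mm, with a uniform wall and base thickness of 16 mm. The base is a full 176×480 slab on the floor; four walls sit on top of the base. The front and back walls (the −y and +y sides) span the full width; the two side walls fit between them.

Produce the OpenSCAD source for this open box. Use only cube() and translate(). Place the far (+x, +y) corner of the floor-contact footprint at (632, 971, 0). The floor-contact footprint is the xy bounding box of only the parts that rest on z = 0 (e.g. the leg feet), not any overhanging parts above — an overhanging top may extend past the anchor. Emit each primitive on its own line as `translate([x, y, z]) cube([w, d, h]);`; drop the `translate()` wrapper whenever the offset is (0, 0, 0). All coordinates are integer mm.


translate([456, 491, 0]) cube([176, 480, 16]);
translate([456, 491, 16]) cube([176, 16, 113]);
translate([456, 955, 16]) cube([176, 16, 113]);
translate([456, 507, 16]) cube([16, 448, 113]);
translate([616, 507, 16]) cube([16, 448, 113]);


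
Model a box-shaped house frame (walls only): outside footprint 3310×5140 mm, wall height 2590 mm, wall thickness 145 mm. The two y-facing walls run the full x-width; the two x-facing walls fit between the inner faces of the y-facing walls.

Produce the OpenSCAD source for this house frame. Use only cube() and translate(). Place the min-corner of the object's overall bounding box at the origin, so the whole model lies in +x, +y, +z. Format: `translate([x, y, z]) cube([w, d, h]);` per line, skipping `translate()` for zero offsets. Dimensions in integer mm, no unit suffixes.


cube([3310, 145, 2590]);
translate([0, 4995, 0]) cube([3310, 145, 2590]);
translate([0, 145, 0]) cube([145, 4850, 2590]);
translate([3165, 145, 0]) cube([145, 4850, 2590]);


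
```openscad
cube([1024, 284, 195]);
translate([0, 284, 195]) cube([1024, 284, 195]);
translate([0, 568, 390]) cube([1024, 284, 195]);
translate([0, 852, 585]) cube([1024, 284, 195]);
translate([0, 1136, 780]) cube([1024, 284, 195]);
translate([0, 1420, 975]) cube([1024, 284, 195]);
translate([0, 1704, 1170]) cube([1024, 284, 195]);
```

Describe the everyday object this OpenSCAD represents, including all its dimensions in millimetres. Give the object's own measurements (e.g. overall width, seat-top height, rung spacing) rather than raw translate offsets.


A straight staircase of 7 solid steps. Each step is 1024 mm wide (x), 284 mm deep (y, the going) and 195 mm tall (the rise). The first step rests on the floor; each subsequent step sits one going further in +y and one rise higher in +z, directly behind and above the previous step with no overlap.


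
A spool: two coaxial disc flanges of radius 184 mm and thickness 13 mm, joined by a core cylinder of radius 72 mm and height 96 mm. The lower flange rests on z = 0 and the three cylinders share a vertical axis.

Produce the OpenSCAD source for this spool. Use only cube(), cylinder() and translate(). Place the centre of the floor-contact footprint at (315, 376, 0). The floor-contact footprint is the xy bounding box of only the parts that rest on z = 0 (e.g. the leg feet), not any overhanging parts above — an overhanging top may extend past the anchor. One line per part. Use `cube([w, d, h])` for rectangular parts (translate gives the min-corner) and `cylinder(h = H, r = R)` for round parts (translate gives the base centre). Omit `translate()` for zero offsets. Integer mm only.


translate([315, 376, 0]) cylinder(h = 13, r = 184);
translate([315, 376, 13]) cylinder(h = 96, r = 72);
translate([315, 376, 109]) cylinder(h = 13, r = 184);


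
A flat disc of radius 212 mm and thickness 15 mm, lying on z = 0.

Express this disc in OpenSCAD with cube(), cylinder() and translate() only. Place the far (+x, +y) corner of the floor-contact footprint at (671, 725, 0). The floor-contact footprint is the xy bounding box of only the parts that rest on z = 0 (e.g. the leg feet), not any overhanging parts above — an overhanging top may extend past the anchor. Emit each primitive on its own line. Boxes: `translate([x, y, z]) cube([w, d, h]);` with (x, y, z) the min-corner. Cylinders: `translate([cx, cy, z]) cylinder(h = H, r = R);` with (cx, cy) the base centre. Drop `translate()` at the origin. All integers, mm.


translate([459, 513, 0]) cylinder(h = 15, r = 212);


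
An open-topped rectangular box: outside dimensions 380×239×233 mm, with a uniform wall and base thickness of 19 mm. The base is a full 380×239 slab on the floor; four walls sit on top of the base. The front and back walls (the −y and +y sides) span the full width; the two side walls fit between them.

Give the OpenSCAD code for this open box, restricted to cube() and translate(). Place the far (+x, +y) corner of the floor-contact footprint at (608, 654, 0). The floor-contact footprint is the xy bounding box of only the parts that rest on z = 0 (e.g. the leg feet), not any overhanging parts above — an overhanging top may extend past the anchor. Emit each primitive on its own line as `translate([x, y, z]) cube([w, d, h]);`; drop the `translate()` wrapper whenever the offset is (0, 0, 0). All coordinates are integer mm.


translate([228, 415, 0]) cube([380, 239, 19]);
translate([228, 415, 19]) cube([380, 19, 214]);
translate([228, 635, 19]) cube([380, 19, 214]);
translate([228, 434, 19]) cube([19, 201, 214]);
translate([589, 434, 19]) cube([19, 201, 214]);


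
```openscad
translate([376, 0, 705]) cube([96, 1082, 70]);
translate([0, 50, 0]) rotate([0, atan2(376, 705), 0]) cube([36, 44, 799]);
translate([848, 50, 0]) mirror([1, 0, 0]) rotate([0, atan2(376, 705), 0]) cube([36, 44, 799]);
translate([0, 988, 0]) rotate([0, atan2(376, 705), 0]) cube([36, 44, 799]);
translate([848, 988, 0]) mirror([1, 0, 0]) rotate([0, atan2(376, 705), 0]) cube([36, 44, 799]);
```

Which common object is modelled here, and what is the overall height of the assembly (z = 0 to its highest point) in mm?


A sawhorse. The overall height is 775 mm.

A beam across two mirrored pairs of raked legs — a sawhorse. The beam's underside is at z = 705 (matching the legs' vertical rise in atan2(376, 705)) and the beam is 70 mm tall, so its top is at 705 + 70 = 775 mm. The raked legs top out at the beam's underside, so that is the highest point.


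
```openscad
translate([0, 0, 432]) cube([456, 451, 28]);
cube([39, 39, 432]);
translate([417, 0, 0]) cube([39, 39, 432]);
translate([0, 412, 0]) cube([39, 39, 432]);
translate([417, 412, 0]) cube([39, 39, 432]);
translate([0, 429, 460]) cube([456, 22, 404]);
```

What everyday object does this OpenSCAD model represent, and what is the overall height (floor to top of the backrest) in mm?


A chair. The overall height is 864 mm.

A slab on four corner posts with a tall panel at the back — a chair. The seat slab sits at z = 432 with thickness 28, and the 404 mm backrest starts at the seat top, so the overall height is 432 + 28 + 404 = 864 mm.


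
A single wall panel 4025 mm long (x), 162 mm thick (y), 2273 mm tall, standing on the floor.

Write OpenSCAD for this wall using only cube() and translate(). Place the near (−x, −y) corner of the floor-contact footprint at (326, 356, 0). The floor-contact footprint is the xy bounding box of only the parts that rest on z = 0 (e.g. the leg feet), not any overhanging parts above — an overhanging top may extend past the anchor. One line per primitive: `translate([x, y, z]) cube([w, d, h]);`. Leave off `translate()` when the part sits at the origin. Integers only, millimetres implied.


translate([326, 356, 0]) cube([4025, 162, 2273]);


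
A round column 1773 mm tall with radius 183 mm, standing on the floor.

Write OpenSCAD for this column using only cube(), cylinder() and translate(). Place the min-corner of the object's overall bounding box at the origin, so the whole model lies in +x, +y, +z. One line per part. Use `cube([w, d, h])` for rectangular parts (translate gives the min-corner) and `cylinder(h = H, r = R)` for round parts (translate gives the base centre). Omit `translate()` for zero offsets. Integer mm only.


translate([183, 183, 0]) cylinder(h = 1773, r = 183);


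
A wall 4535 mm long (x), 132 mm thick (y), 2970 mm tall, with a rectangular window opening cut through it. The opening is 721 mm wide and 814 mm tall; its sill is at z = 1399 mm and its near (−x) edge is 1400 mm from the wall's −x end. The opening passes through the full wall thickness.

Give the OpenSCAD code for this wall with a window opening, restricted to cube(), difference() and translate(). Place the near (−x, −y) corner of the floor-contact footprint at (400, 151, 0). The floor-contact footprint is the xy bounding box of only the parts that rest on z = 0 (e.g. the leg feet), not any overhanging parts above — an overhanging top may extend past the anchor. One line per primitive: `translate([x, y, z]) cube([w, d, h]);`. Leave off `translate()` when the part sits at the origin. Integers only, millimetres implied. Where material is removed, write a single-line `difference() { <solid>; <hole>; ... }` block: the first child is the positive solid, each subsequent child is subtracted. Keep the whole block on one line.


difference() { translate([400, 151, 0]) cube([4535, 132, 2970]); translate([1800, 151, 1399]) cube([721, 132, 814]); }


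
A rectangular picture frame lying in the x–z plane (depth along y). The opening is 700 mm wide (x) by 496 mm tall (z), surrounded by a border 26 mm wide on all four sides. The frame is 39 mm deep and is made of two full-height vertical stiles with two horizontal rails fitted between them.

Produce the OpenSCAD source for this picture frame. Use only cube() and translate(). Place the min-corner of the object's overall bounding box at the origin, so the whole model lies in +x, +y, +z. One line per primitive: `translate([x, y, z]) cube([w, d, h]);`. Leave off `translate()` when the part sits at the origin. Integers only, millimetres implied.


cube([26, 39, 548]);
translate([726, 0, 0]) cube([26, 39, 548]);
translate([26, 0, 0]) cube([700, 39, 26]);
translate([26, 0, 522]) cube([700, 39, 26]);


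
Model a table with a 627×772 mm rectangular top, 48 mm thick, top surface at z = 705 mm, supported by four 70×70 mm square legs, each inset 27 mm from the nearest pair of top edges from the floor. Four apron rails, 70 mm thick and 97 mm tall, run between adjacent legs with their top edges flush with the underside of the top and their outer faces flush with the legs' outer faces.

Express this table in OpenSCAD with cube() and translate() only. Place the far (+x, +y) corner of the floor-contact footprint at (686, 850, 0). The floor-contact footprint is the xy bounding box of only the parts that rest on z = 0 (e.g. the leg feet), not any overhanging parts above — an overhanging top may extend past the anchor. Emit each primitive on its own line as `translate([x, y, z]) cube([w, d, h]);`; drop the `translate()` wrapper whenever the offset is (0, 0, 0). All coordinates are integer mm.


// leg_h = 705 - 48 = 657
// apron z = 657 - 97 = 560
translate([86, 105, 657]) cube([627, 772, 48]);
translate([113, 132, 0]) cube([70, 70, 657]);
translate([616, 132, 0]) cube([70, 70, 657]);
translate([113, 780, 0]) cube([70, 70, 657]);
translate([616, 780, 0]) cube([70, 70, 657]);
translate([183, 132, 560]) cube([433, 70, 97]);
translate([183, 780, 560]) cube([433, 70, 97]);
translate([113, 202, 560]) cube([70, 578, 97]);
translate([616, 202, 560]) cube([70, 578, 97]);


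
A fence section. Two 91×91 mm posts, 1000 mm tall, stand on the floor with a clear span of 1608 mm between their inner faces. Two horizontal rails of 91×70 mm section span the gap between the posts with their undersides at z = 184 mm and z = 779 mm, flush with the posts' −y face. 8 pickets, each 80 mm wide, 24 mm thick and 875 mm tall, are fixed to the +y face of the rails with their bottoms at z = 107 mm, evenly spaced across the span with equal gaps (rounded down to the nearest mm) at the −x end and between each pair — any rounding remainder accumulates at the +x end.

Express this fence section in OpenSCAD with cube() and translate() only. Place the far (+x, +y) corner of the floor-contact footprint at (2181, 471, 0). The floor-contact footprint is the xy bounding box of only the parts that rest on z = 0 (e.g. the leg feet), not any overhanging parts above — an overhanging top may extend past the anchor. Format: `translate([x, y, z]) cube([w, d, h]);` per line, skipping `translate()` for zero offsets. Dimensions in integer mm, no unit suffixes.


translate([391, 380, 0]) cube([91, 91, 1000]);
translate([2090, 380, 0]) cube([91, 91, 1000]);
translate([482, 380, 184]) cube([1608, 91, 70]);
translate([482, 380, 779]) cube([1608, 91, 70]);
translate([589, 471, 107]) cube([80, 24, 875]);
translate([776, 471, 107]) cube([80, 24, 875]);
translate([963, 471, 107]) cube([80, 24, 875]);
translate([1150, 471, 107]) cube([80, 24, 875]);
translate([1337, 471, 107]) cube([80, 24, 875]);
translate([1524, 471, 107]) cube([80, 24, 875]);
translate([1711, 471, 107]) cube([80, 24, 875]);
translate([1898, 471, 107]) cube([80, 24, 875]);


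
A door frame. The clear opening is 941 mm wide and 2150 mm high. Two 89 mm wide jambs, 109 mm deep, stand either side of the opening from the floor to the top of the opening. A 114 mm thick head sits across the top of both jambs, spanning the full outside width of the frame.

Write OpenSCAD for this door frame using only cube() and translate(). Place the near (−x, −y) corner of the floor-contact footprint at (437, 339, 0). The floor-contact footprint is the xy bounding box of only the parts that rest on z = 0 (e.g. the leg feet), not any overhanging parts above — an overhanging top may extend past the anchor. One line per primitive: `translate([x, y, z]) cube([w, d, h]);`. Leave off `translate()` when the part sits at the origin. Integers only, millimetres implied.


translate([437, 339, 0]) cube([89, 109, 2150]);
translate([1467, 339, 0]) cube([89, 109, 2150]);
translate([437, 339, 2150]) cube([1119, 109, 114]);


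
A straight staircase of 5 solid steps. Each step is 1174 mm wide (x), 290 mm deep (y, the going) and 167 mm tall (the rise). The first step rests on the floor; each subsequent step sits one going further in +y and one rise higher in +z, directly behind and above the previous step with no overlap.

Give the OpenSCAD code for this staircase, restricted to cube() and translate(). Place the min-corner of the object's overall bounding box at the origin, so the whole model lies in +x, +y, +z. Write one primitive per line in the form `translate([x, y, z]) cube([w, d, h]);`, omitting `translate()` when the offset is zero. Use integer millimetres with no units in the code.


cube([1174, 290, 167]);
translate([0, 290, 167]) cube([1174, 290, 167]);
translate([0, 580, 334]) cube([1174, 290, 167]);
translate([0, 870, 501]) cube([1174, 290, 167]);
translate([0, 1160, 668]) cube([1174, 290, 167]);


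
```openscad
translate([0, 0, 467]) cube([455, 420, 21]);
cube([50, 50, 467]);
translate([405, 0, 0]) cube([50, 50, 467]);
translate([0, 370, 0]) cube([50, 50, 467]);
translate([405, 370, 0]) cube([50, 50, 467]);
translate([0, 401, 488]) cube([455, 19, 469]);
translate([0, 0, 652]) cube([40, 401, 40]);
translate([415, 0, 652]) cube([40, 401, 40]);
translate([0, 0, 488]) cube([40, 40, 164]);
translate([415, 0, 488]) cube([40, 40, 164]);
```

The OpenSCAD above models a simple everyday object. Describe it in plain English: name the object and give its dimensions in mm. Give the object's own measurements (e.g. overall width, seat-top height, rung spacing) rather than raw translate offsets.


A chair. The seat is a 455×420×21 mm slab with its top at z = 488 mm, on four 50×50 mm corner legs (flush with the seat edges, standing on z = 0). A flat backrest 19 mm thick, 469 mm tall, spans the full seat width and rises from the seat top along its +y edge, rear face flush with the rear of the seat. Two armrests of 40×40 mm section run along each side from the seat's front edge to the front of the backrest, top faces 204 mm above the seat top and outer faces flush with the seat's x-edges; a 40×40 mm post under the front of each armrest stands on the seat at the front corner.


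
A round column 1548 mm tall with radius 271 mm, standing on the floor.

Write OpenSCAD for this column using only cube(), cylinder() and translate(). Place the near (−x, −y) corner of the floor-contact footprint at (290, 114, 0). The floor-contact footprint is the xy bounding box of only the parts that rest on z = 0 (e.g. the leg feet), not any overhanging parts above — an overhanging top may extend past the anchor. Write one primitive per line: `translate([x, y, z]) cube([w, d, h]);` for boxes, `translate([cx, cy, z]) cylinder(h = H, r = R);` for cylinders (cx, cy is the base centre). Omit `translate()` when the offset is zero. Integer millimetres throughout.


translate([561, 385, 0]) cylinder(h = 1548, r = 271);


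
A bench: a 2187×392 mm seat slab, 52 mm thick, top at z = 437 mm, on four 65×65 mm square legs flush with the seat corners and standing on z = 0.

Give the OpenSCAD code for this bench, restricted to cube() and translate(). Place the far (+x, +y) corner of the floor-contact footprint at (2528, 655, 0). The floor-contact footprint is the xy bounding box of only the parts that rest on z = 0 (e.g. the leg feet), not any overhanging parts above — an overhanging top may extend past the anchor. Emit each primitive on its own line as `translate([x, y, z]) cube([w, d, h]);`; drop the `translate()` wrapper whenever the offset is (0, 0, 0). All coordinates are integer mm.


translate([341, 263, 385]) cube([2187, 392, 52]);
translate([341, 263, 0]) cube([65, 65, 385]);
translate([341, 590, 0]) cube([65, 65, 385]);
translate([2463, 263, 0]) cube([65, 65, 385]);
translate([2463, 590, 0]) cube([65, 65, 385]);


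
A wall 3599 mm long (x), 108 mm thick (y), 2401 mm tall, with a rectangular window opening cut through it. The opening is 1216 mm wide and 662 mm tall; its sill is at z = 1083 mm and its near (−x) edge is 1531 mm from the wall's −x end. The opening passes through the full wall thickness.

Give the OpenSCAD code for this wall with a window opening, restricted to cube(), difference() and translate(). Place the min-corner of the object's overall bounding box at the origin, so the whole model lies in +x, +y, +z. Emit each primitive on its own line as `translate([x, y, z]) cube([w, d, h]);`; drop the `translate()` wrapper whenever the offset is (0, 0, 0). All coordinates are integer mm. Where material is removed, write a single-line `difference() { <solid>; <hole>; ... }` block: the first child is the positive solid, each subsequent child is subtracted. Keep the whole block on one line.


difference() { cube([3599, 108, 2401]); translate([1531, 0, 1083]) cube([1216, 108, 662]); }


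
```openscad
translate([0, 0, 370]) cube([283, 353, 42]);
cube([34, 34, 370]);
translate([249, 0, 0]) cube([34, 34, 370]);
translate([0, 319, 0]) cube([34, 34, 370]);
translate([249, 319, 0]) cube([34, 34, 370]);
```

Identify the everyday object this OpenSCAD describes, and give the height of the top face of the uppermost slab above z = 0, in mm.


A stool. The seat height is 412 mm.

A 283×353×42 slab at z = 370 on four corner posts — a stool. The seat top is 370 + 42 = 412 mm.


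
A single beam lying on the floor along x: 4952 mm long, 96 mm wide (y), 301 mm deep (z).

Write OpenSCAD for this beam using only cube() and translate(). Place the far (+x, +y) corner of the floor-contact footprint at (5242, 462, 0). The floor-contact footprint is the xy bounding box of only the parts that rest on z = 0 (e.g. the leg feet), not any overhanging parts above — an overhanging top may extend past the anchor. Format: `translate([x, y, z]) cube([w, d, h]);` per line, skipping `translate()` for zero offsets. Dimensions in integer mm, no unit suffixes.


translate([290, 366, 0]) cube([4952, 96, 301]);


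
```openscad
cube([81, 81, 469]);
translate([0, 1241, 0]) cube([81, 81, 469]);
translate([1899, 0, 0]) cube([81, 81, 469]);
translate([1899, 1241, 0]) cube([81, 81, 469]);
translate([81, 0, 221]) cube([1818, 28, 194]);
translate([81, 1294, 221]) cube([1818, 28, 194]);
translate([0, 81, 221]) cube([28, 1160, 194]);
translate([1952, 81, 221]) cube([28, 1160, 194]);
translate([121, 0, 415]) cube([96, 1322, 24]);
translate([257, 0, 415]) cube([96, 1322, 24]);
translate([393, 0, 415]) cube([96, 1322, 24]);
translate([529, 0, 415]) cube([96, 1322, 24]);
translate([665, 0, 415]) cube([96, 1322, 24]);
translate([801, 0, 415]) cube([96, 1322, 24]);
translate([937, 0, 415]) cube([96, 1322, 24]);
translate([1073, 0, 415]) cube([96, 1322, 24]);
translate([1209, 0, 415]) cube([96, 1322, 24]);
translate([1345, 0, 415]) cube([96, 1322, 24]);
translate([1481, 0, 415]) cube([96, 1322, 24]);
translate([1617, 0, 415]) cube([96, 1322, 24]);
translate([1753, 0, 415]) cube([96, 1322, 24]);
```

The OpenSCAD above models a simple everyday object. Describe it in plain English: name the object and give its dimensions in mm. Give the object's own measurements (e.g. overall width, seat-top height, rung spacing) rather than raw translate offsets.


A bed frame 1980 mm long (x) by 1322 mm wide (y). Four 81×81 mm corner posts, 469 mm tall, at the corners of the footprint. Four rails of 28 mm thickness and 194 mm height run between adjacent posts with their undersides at z = 221 mm, their outer faces flush with the outside of the frame (the two x-running rails run between the posts' inner faces; the two y-running rails run between the posts' inner faces). 13 slats, each 96 mm wide (x) and 24 mm thick, lie across the top of the two x-running rails, running the full 1322 mm width of the frame in y; along x they sit between the end posts with a 40 mm gap after the −x posts and between neighbouring slats, leaving 50 mm before the +x posts.


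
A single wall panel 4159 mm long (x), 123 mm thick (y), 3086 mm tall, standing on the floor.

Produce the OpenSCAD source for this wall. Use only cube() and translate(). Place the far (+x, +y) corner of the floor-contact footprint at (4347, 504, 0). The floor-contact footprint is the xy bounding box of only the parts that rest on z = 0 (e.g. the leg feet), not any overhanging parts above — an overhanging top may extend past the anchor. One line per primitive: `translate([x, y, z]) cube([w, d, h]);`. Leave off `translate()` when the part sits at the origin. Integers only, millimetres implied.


translate([188, 381, 0]) cube([4159, 123, 3086]);


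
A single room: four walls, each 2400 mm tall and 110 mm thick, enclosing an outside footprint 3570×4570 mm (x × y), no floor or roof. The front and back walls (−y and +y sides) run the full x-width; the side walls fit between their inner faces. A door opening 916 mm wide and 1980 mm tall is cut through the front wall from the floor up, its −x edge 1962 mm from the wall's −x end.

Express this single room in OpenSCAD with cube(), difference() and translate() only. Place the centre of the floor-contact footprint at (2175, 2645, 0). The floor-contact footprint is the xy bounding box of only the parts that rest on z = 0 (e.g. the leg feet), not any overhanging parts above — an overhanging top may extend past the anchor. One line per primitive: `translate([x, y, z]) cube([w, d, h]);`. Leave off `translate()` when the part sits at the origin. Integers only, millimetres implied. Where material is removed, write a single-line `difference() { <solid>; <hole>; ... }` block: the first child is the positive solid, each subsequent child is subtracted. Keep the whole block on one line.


difference() { translate([390, 360, 0]) cube([3570, 110, 2400]); translate([2352, 360, 0]) cube([916, 110, 1980]); }
translate([390, 4820, 0]) cube([3570, 110, 2400]);
translate([390, 470, 0]) cube([110, 4350, 2400]);
translate([3850, 470, 0]) cube([110, 4350, 2400]);


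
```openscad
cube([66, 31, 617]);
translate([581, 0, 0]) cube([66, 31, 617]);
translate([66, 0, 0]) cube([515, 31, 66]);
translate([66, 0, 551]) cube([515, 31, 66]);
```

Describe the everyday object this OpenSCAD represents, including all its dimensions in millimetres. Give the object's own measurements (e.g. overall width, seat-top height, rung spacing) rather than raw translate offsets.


A rectangular picture frame lying in the x–z plane (depth along y). The opening is 515 mm wide (x) by 485 mm tall (z), surrounded by a border 66 mm wide on all four sides. The frame is 31 mm deep and is made of two full-height vertical stiles with two horizontal rails fitted between them.
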